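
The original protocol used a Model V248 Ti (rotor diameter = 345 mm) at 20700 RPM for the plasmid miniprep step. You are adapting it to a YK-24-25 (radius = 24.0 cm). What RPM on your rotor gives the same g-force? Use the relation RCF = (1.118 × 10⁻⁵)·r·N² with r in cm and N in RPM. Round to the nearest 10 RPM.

17550 RPM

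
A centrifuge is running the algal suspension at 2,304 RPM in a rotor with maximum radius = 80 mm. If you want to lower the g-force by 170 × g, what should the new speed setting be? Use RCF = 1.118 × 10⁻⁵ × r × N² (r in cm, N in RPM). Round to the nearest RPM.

≈ 1846 RPM

r = 80 mm = 8.0 cm
Current RCF = 1.118 × 10⁻⁵ × 8 × (2304)² = 1.118 × 10⁻⁵ × 8 × 5,308,416 ≈ 474.8 × g
Target RCF = 474.8 − 170 = 304.8 × g
N² = 304.8 / (8.944 × 10⁻⁵) = 3,407,871
N ≈ √3,407,871 ≈ 1,846.0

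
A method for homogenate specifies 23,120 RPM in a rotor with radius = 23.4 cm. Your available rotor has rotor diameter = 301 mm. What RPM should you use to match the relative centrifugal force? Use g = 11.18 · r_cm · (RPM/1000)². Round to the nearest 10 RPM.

RCF = 11.18 × r × (N/1000)²
RCF_original = 11.18 × 23.4 × (23.12)² = 11.18 × 23.4 × 534.5344 ≈ 139,840.6 × g
Your rotor: r = 301 mm / 2 = 150.5 mm = 15.05 cm
139,840.6 = 11.18 × 15.05 × (N/1000)²
(N/1000)² = 139,840.6 / 168.259 = 831.1032
N = 1000 × √831.1032 ≈ 28,828.9

28830 RPM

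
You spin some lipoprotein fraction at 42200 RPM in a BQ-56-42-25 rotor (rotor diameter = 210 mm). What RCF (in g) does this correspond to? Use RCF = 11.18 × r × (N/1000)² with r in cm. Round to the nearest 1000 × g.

r = 210 mm / 2 = 105 mm = 10.5 cm
RCF = 11.18 × r × (N/1000)²
RCF = 11.18 × 10.5 × (42.2)² = 11.18 × 10.5 × 1,780.84 ≈ 209,052.8 × g

RCF ≈ 209000 g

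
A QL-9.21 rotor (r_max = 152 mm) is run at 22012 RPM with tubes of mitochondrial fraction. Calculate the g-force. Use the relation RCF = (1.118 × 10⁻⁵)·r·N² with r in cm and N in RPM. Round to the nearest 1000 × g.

≈ 82000 g

r = 152 mm = 15.2 cm
RCF = 1.118 × 10⁻⁵ × r × N²
RCF = 1.118 × 10⁻⁵ × 15.2 × (22012)² = 1.118 × 10⁻⁵ × 15.2 × 484,528,144 ≈ 82,338.8 × g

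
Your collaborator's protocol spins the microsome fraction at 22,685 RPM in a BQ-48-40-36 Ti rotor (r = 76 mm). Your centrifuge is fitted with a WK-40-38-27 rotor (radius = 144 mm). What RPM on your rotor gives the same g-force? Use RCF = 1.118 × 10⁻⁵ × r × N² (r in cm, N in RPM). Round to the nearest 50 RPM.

≈ 16500 RPM

Original rotor: r = 76 mm = 7.6 cm
RCF_original = 1.118 × 10⁻⁵ × 7.6 × (22685)² = 1.118 × 10⁻⁵ × 7.6 × 514,609,225 ≈ 43,725.3 × g
Your rotor: r = 144 mm = 14.4 cm
43,725.3 = 1.118 × 10⁻⁵ × 14.4 × N²
N² = 43,725.3 / (16.0992 × 10⁻⁵) = 271,599,210
N ≈ √271,599,210 ≈ 16,480.3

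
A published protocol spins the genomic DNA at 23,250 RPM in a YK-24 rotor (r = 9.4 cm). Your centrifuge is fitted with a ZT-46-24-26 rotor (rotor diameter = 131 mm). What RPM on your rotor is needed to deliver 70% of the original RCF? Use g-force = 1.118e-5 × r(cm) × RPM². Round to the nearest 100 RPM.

23300 RPM

RCF = 1.118 × 10⁻⁵ × r × N²
RCF_original = 1.118 × 10⁻⁵ × 9.4 × (23250)² = 1.118 × 10⁻⁵ × 9.4 × 540,562,500 ≈ 56,808.8 × g
Target RCF = 0.7 × 56,808.8 ≈ 39,766.2 × g
Your rotor: r = 131 mm / 2 = 65.5 mm = 6.55 cm
39,766.2 = 1.118 × 10⁻⁵ × 6.55 × N²
N² = 39,766.2 / (7.3229 × 10⁻⁵) = 543,038,960
N ≈ √543,038,960 ≈ 23,303.2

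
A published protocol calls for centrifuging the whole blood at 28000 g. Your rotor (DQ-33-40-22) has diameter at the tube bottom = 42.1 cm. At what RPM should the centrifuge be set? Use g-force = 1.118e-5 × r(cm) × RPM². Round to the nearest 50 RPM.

N ≈ 10900 RPM

r = 42.1 / 2 = 21.05 cm
RCF = 1.118 × 10⁻⁵ × r × N²
28,000 = 1.118 × 10⁻⁵ × 21.05 × N²
N² = 28,000 / (23.5339 × 10⁻⁵) = 118,977,305
N ≈ √118,977,305 ≈ 10,907.7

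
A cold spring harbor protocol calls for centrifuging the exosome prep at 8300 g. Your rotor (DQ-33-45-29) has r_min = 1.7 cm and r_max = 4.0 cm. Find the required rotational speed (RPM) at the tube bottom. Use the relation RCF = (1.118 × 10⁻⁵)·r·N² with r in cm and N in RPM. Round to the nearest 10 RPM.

N ≈ 13620 RPM

Use r_max = 4.0 cm.
8,300 = 1.118 × 10⁻⁵ × 4 × N²
N² = 8,300 / (4.472 × 10⁻⁵) = 185,599,284
N ≈ √185,599,284 ≈ 13,623.5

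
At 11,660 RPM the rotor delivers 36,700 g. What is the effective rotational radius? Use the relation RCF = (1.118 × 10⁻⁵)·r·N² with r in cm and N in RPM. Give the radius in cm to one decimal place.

24.1 cm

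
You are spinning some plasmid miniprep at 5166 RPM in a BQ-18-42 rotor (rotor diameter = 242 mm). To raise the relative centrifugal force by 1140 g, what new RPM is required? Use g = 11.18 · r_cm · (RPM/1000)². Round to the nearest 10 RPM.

≈ 5930 RPM

r = 242 mm / 2 = 121 mm = 12.1 cm
Current RCF = 11.18 × 12.1 × (5.166)² = 11.18 × 12.1 × 26.687556 ≈ 3,610.2 × g
Target RCF = 3,610.2 + 1,140 = 4,750.2 × g
(N/1000)² = 4,750.2 / 135.278 = 35.11436
N = 1000 × √35.11436 ≈ 5,925.7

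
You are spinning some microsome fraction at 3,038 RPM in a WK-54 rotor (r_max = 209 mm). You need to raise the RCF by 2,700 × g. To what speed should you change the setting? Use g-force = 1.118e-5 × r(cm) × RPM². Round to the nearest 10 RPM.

N₂ ≈ 4560 RPM

r = 209 mm = 20.9 cm
Current RCF = 1.118 × 10⁻⁵ × 20.9 × (3038)² = 1.118 × 10⁻⁵ × 20.9 × 9,229,444 ≈ 2,156.6 × g
Target RCF = 2,156.6 + 2,700 = 4,856.6 × g
N² = 4,856.6 / (23.3662 × 10⁻⁵) = 20,784,723
N ≈ √20,784,723 ≈ 4,559.0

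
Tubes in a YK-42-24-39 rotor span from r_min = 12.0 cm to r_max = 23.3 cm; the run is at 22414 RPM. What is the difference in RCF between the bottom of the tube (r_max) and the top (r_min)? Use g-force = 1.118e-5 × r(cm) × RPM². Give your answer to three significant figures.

RCF_max = 1.118 × 10⁻⁵ × 23.3 × (22414)² = 1.118 × 10⁻⁵ × 23.3 × 502,387,396 ≈ 130,868.9 × g
RCF_min = 1.118 × 10⁻⁵ × 12 × (22414)² = 1.118 × 10⁻⁵ × 12 × 502,387,396 ≈ 67,400.3 × g
ΔRCF = 130,868.9 − 67,400.3 = 63,468.6

63500 ×g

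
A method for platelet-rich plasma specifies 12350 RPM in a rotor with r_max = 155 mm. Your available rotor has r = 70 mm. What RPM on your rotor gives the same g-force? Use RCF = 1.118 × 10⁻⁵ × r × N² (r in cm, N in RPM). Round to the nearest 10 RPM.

18380 RPM

Original rotor: r = 155 mm = 15.5 cm
RCF = 1.118 × 10⁻⁵ × r × N²
RCF_original = 1.118 × 10⁻⁵ × 15.5 × (12350)² = 1.118 × 10⁻⁵ × 15.5 × 152,522,500 ≈ 26,430.6 × g
Your rotor: r = 70 mm = 7.0 cm
26,430.6 = 1.118 × 10⁻⁵ × 7 × N²
N² = 26,430.6 / (7.826 × 10⁻⁵) = 337,728,086
N ≈ √337,728,086 ≈ 18,377.4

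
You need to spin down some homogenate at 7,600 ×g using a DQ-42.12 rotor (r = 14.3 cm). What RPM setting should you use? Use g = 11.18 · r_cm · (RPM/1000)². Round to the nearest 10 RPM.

≈ 6890 RPM

RCF = 11.18 × r × (N/1000)²
7,600 = 11.18 × 14.3 × (N/1000)²
(N/1000)² = 7,600 / 159.874 = 47.53744
N = 1000 × √47.53744 ≈ 6,894.7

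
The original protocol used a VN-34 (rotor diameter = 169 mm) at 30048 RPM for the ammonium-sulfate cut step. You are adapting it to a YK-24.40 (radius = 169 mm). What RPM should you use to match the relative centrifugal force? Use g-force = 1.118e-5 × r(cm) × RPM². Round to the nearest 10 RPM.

Original rotor: r = 169 mm / 2 = 84.5 mm = 8.45 cm
RCF_original = 1.118 × 10⁻⁵ × 8.45 × (30048)² = 1.118 × 10⁻⁵ × 8.45 × 902,882,304 ≈ 85,296.2 × g
Your rotor: r = 169 mm = 16.9 cm
85,296.2 = 1.118 × 10⁻⁵ × 16.9 × N²
N² = 85,296.2 / (18.8942 × 10⁻⁵) = 451,441,183
N ≈ √451,441,183 ≈ 21,247.1

≈ 21250 RPM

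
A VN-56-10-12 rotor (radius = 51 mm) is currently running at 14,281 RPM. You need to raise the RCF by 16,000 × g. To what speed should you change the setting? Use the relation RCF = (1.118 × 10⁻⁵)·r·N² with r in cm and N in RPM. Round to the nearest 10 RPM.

22010 RPM

r = 51 mm = 5.1 cm
Current RCF = 1.118 × 10⁻⁵ × 5.1 × (14281)² = 1.118 × 10⁻⁵ × 5.1 × 203,946,961 ≈ 11,628.6 × g
Target RCF = 11,628.6 + 16,000 = 27,628.6 × g
N² = 27,628.6 / (5.7018 × 10⁻⁵) = 484,559,262
N ≈ √484,559,262 ≈ 22,012.7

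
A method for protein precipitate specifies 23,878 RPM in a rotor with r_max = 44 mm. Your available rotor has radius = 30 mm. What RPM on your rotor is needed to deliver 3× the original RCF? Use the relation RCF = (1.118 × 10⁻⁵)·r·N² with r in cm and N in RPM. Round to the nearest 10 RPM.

Original rotor: r = 44 mm = 4.4 cm
RCF_original = 1.118 × 10⁻⁵ × 4.4 × (23878)² = 1.118 × 10⁻⁵ × 4.4 × 570,158,884 ≈ 28,047.3 × g
Target RCF = 3 × 28,047.3 ≈ 84,141.9 × g
Your rotor: r = 30 mm = 3.0 cm
84,141.9 = 1.118 × 10⁻⁵ × 3 × N²
N² = 84,141.9 / (3.354 × 10⁻⁵) = 2,508,703,041
N ≈ √2,508,703,041 ≈ 50,087.0

50090 RPM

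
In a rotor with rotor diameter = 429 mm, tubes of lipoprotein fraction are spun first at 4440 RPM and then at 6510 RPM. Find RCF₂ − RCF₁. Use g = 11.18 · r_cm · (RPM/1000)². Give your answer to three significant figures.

r = 429 mm / 2 = 214.5 mm = 21.45 cm
RCF₁ = 11.18 × 21.45 × (4.44)² = 11.18 × 21.45 × 19.7136 ≈ 4,727.5 × g
RCF₂ = 11.18 × 21.45 × (6.51)² = 11.18 × 21.45 × 42.3801 ≈ 10,163.2 × g
Increase = 10,163.2 − 4,727.5 = 5,435.7

≈ 5440 ×g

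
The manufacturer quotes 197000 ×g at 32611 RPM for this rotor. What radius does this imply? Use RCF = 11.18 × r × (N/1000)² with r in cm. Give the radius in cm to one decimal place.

RCF = 11.18 × r × (N/1000)²
197000 = 11.18 × r × (32.611)²
r = 197000 / (11.18 × 1063.477321) = 197000 / 11889.68 ≈ 16.569 cm

≈ 16.6 cm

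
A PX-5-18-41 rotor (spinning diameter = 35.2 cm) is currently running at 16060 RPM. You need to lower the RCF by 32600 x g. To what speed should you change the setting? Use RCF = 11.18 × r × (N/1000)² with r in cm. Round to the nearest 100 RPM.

≈ 9600 RPM

r = 35.2 / 2 = 17.6 cm
Current RCF = 11.18 × 17.6 × (16.06)² = 11.18 × 17.6 × 257.9236 ≈ 50,751.1 × g
Target RCF = 50,751.1 − 32,600 = 18,151.1 × g
(N/1000)² = 18,151.1 / 196.768 = 92.2462
N = 1000 × √92.2462 ≈ 9,604.5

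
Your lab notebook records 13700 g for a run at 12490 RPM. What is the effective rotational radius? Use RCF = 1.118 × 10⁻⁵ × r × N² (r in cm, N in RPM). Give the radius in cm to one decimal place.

RCF = 1.118 × 10⁻⁵ × r × N²
13700 = 1.118 × 10⁻⁵ × r × (12490)²
r = 13700 / (1.118 × 10⁻⁵ × 156,000,100) = 13700 / 1744.081 ≈ 7.855 cm

r ≈ 7.9 cm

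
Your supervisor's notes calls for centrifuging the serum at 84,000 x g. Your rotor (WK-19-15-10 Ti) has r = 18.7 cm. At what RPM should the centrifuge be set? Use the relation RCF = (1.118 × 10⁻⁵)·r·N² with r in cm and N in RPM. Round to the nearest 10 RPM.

≈ 20040 RPM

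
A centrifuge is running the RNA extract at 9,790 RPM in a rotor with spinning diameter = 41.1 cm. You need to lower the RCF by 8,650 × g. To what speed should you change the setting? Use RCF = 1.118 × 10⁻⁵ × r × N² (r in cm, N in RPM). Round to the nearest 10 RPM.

7630 RPM

r = 41.1 / 2 = 20.55 cm
Current RCF = 1.118 × 10⁻⁵ × 20.55 × (9790)² = 1.118 × 10⁻⁵ × 20.55 × 95,844,100 ≈ 22,020.1 × g
Target RCF = 22,020.1 − 8,650 = 13,370.1 × g
N² = 13,370.1 / (22.9749 × 10⁻⁵) = 58,194,377
N ≈ √58,194,377 ≈ 7,628.5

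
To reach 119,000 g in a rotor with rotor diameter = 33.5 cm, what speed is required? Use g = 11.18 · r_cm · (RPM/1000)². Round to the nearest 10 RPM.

r = 33.5 / 2 = 16.75 cm
RCF = 11.18 × r × (N/1000)²
119,000 = 11.18 × 16.75 × (N/1000)²
(N/1000)² = 119,000 / 187.265 = 635.4631
N = 1000 × √635.4631 ≈ 25,208.4

N ≈ 25210 RPM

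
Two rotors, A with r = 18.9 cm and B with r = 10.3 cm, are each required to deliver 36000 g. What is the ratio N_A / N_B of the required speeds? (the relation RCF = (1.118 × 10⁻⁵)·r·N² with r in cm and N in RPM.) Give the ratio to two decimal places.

0.74

At fixed RCF, N ∝ 1/√r, so N_A/N_B = √(r_B/r_A) = √(10.3/18.9) = √0.544974 = 0.7382.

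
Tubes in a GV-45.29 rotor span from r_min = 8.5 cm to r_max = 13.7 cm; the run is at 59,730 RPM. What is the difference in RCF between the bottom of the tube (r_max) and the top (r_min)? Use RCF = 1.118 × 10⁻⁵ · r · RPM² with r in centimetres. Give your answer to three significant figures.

RCF_max = 1.118 × 10⁻⁵ × 13.7 × (59730)² = 1.118 × 10⁻⁵ × 13.7 × 3,567,672,900 ≈ 546,446.2 × g
RCF_min = 1.118 × 10⁻⁵ × 8.5 × (59730)² = 1.118 × 10⁻⁵ × 8.5 × 3,567,672,900 ≈ 339,036 × g
ΔRCF = 546,446.2 − 339,036 = 207,410.2

ΔRCF ≈ 207000 x g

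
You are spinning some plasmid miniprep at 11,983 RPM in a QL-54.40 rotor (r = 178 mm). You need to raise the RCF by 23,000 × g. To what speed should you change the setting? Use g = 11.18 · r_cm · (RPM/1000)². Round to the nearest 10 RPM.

N₂ ≈ 16100 RPM

r = 178 mm = 17.8 cm
Current RCF = 11.18 × 17.8 × (11.983)² = 11.18 × 17.8 × 143.592289 ≈ 28,575.4 × g
Target RCF = 28,575.4 + 23,000 = 51,575.4 × g
(N/1000)² = 51,575.4 / 199.004 = 259.1677
N = 1000 × √259.1677 ≈ 16,098.7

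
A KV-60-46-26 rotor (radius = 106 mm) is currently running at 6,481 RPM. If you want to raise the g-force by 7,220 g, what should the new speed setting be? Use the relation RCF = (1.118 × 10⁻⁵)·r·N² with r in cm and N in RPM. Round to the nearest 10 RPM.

10150 RPM

r = 106 mm = 10.6 cm
Current RCF = 1.118 × 10⁻⁵ × 10.6 × (6481)² = 1.118 × 10⁻⁵ × 10.6 × 42,003,361 ≈ 4,977.7 × g
Target RCF = 4,977.7 + 7,220 = 12,197.7 × g
N² = 12,197.7 / (11.8508 × 10⁻⁵) = 102,927,229
N ≈ √102,927,229 ≈ 10,145.3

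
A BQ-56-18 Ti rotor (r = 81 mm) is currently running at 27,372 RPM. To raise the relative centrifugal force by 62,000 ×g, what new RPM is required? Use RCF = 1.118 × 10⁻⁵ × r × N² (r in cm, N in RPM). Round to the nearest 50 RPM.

37850 RPM

r = 81 mm = 8.1 cm
Current RCF = 1.118 × 10⁻⁵ × 8.1 × (27372)² = 1.118 × 10⁻⁵ × 8.1 × 749,226,384 ≈ 67,848.4 × g
Target RCF = 67,848.4 + 62,000 = 129,848.4 × g
N² = 129,848.4 / (9.0558 × 10⁻⁵) = 1,433,870,006
N ≈ √1,433,870,006 ≈ 37,866.5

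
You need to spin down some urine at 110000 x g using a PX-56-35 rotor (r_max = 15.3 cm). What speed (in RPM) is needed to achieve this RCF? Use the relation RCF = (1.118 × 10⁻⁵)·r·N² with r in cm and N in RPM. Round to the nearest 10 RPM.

110,000 = 1.118 × 10⁻⁵ × 15.3 × N²
N² = 110,000 / (17.1054 × 10⁻⁵) = 643,071,779
N ≈ √643,071,779 ≈ 25,358.9

25360 RPM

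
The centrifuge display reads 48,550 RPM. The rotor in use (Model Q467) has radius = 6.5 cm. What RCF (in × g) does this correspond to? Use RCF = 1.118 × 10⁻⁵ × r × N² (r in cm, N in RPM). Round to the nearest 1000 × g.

≈ 171000 × g

RCF = 1.118 × 10⁻⁵ × 6.5 × (48550)² = 1.118 × 10⁻⁵ × 6.5 × 2,357,102,500 ≈ 171,290.6 × g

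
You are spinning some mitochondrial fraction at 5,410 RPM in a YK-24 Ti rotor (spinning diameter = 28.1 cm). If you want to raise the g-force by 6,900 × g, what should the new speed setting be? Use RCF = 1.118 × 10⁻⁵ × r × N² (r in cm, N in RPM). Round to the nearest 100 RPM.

r = 28.1 / 2 = 14.05 cm
Current RCF = 1.118 × 10⁻⁵ × 14.05 × (5410)² = 1.118 × 10⁻⁵ × 14.05 × 29,268,100 ≈ 4,597.4 × g
Target RCF = 4,597.4 + 6,900 = 11,497.4 × g
N² = 11,497.4 / (15.7079 × 10⁻⁵) = 73,195,017
N ≈ √73,195,017 ≈ 8,555.4

N₂ ≈ 8600 RPM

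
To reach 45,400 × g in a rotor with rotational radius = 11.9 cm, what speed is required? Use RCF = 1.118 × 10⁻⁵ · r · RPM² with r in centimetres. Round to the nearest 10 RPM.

RCF = 1.118 × 10⁻⁵ × r × N²
45,400 = 1.118 × 10⁻⁵ × 11.9 × N²
N² = 45,400 / (13.3042 × 10⁻⁵) = 341,245,622
N ≈ √341,245,622 ≈ 18,472.8

18470 RPM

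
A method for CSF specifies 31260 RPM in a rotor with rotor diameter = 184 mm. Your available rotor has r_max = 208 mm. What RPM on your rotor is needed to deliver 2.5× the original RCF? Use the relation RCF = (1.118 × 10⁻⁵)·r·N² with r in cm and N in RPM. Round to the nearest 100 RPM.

Original rotor: r = 184 mm / 2 = 92 mm = 9.2 cm
RCF_original = 1.118 × 10⁻⁵ × 9.2 × (31260)² = 1.118 × 10⁻⁵ × 9.2 × 977,187,600 ≈ 100,509.6 × g
Target RCF = 2.5 × 100,509.6 ≈ 251,274 × g
Your rotor: r = 208 mm = 20.8 cm
251,274 = 1.118 × 10⁻⁵ × 20.8 × N²
N² = 251,274 / (23.2544 × 10⁻⁵) = 1,080,543,897
N ≈ √1,080,543,897 ≈ 32,871.6

32900 RPM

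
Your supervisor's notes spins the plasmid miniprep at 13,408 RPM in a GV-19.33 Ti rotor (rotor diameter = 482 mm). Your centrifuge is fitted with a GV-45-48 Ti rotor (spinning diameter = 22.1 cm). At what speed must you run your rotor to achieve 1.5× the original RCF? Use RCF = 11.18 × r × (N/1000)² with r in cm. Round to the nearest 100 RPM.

Original rotor: r = 482 mm / 2 = 241 mm = 24.1 cm
RCF = 11.18 × r × (N/1000)²
RCF_original = 11.18 × 24.1 × (13.408)² = 11.18 × 24.1 × 179.774464 ≈ 48,438.1 × g
Target RCF = 1.5 × 48,438.1 ≈ 72,657.1 × g
Your rotor: r = 22.1 / 2 = 11.05 cm
72,657.1 = 11.18 × 11.05 × (N/1000)²
(N/1000)² = 72,657.1 / 123.539 = 588.1309
N = 1000 × √588.1309 ≈ 24,251.4

≈ 24300 RPM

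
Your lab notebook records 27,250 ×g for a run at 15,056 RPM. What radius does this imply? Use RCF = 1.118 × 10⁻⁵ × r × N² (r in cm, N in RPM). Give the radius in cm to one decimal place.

RCF = 1.118 × 10⁻⁵ × r × N²
27250 = 1.118 × 10⁻⁵ × r × (15056)²
r = 27250 / (1.118 × 10⁻⁵ × 226,683,136) = 27250 / 2534.317 ≈ 10.752 cm

r ≈ 10.8 cm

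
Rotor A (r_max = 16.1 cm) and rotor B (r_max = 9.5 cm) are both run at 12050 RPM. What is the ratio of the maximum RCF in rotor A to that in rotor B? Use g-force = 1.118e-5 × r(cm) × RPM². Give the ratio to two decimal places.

1.69

At fixed N, RCF ∝ r, so RCF_A/RCF_B = r_A/r_B = 16.1 / 9.5 = 1.6947.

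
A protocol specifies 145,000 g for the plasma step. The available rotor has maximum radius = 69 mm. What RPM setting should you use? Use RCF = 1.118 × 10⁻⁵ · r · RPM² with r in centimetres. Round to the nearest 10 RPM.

≈ 43350 RPM

r = 69 mm = 6.9 cm
RCF = 1.118 × 10⁻⁵ × r × N²
145,000 = 1.118 × 10⁻⁵ × 6.9 × N²
N² = 145,000 / (7.7142 × 10⁻⁵) = 1,879,650,515
N ≈ √1,879,650,515 ≈ 43,354.9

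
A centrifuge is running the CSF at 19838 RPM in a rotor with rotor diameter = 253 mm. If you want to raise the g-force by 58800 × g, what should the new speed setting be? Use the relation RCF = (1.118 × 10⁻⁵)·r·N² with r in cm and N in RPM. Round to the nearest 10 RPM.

N₂ ≈ 28450 RPM

r = 253 mm / 2 = 126.5 mm = 12.65 cm
Current RCF = 1.118 × 10⁻⁵ × 12.65 × (19838)² = 1.118 × 10⁻⁵ × 12.65 × 393,546,244 ≈ 55,658.1 × g
Target RCF = 55,658.1 + 58,800 = 114,458.1 × g
N² = 114,458.1 / (14.1427 × 10⁻⁵) = 809,308,689
N ≈ √809,308,689 ≈ 28,448.4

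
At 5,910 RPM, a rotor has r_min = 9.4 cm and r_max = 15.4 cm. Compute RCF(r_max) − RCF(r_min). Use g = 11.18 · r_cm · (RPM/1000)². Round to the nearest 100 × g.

≈ 2300 x g

ΔRCF = 11.18 × (r_max − r_min) × (N/1000)² = 11.18 × 6.0 × 34.9281 ≈ 2,343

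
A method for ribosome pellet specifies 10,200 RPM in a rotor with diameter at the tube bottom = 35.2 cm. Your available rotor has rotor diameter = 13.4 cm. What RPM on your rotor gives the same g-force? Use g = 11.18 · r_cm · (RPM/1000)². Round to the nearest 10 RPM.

16530 RPM

Original rotor: r = 35.2 / 2 = 17.6 cm
RCF_original = 11.18 × 17.6 × (10.2)² = 11.18 × 17.6 × 104.04 ≈ 20,471.7 × g
Your rotor: r = 13.4 / 2 = 6.7 cm
20,471.7 = 11.18 × 6.7 × (N/1000)²
(N/1000)² = 20,471.7 / 74.906 = 273.2985
N = 1000 × √273.2985 ≈ 16,531.7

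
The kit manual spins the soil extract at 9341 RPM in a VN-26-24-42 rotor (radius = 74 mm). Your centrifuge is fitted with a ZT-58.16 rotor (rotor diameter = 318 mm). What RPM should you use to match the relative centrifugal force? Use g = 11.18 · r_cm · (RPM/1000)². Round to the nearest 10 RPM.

Original rotor: r = 74 mm = 7.4 cm
RCF = 11.18 × r × (N/1000)²
RCF_original = 11.18 × 7.4 × (9.341)² = 11.18 × 7.4 × 87.254281 ≈ 7,218.7 × g
Your rotor: r = 318 mm / 2 = 159 mm = 15.9 cm
7,218.7 = 11.18 × 15.9 × (N/1000)²
(N/1000)² = 7,218.7 / 177.762 = 40.60879
N = 1000 × √40.60879 ≈ 6,372.5

≈ 6370 RPM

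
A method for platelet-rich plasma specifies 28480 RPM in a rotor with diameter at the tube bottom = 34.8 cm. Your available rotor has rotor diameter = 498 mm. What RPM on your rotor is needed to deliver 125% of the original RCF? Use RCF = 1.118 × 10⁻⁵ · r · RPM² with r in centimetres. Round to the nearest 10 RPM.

Original rotor: r = 34.8 / 2 = 17.4 cm
RCF_original = 1.118 × 10⁻⁵ × 17.4 × (28480)² = 1.118 × 10⁻⁵ × 17.4 × 811,110,400 ≈ 157,786.9 × g
Target RCF = 1.25 × 157,786.9 ≈ 197,233.6 × g
Your rotor: r = 498 mm / 2 = 249 mm = 24.9 cm
197,233.6 = 1.118 × 10⁻⁵ × 24.9 × N²
N² = 197,233.6 / (27.8382 × 10⁻⁵) = 708,499,831
N ≈ √708,499,831 ≈ 26,617.7

≈ 26620 RPM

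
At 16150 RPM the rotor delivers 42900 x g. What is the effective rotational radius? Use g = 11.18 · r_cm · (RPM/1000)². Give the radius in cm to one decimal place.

14.7 cm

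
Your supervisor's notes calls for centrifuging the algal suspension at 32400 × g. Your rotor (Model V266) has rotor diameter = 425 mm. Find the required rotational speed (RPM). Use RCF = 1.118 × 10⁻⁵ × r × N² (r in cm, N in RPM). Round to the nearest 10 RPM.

N ≈ 11680 RPM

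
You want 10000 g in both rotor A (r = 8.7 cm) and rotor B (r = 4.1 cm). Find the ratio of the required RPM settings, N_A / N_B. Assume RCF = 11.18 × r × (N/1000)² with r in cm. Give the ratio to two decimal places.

0.69

At fixed RCF, N ∝ 1/√r, so N_A/N_B = √(r_B/r_A) = √(4.1/8.7) = √0.471264 = 0.6865.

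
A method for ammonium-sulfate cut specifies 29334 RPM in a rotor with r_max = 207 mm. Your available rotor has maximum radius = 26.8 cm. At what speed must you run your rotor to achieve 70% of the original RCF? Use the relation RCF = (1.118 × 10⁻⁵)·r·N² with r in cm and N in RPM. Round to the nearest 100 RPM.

Original rotor: r = 207 mm = 20.7 cm
RCF = 1.118 × 10⁻⁵ × r × N²
RCF_original = 1.118 × 10⁻⁵ × 20.7 × (29334)² = 1.118 × 10⁻⁵ × 20.7 × 860,483,556 ≈ 199,138.3 × g
Target RCF = 0.7 × 199,138.3 ≈ 139,396.8 × g
139,396.8 = 1.118 × 10⁻⁵ × 26.8 × N²
N² = 139,396.8 / (29.9624 × 10⁻⁵) = 465,239,100
N ≈ √465,239,100 ≈ 21,569.4

≈ 21600 RPM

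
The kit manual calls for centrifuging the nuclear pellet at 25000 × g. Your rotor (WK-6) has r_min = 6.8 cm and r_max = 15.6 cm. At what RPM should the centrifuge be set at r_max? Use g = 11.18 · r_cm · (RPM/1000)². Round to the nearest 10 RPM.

11970 RPM

Use r_max = 15.6 cm.
RCF = 11.18 × r × (N/1000)²
25,000 = 11.18 × 15.6 × (N/1000)²
(N/1000)² = 25,000 / 174.408 = 143.342
N = 1000 × √143.342 ≈ 11,972.6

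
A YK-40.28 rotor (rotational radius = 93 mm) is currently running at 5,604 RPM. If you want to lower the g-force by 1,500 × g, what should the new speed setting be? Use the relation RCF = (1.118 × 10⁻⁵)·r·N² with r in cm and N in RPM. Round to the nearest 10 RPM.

N₂ ≈ 4120 RPM

r = 93 mm = 9.3 cm
Current RCF = 1.118 × 10⁻⁵ × 9.3 × (5604)² = 1.118 × 10⁻⁵ × 9.3 × 31,404,816 ≈ 3,265.3 × g
Target RCF = 3,265.3 − 1,500 = 1,765.3 × g
N² = 1,765.3 / (10.3974 × 10⁻⁵) = 16,978,283
N ≈ √16,978,283 ≈ 4,120.5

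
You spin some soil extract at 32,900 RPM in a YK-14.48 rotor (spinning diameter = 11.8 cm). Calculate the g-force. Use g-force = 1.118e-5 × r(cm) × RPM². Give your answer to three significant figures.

71400 g

r = 11.8 / 2 = 5.9 cm
RCF = 1.118 × 10⁻⁵ × 5.9 × (32900)² = 1.118 × 10⁻⁵ × 5.9 × 1,082,410,000 ≈ 71,397.9 × g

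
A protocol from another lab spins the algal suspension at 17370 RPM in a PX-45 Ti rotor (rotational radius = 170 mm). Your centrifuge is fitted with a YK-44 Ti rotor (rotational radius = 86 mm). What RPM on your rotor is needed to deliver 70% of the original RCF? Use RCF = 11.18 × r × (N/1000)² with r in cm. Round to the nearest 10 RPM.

Original rotor: r = 170 mm = 17.0 cm
RCF_original = 11.18 × 17 × (17.37)² = 11.18 × 17 × 301.7169 ≈ 57,344.3 × g
Target RCF = 0.7 × 57,344.3 ≈ 40,141 × g
Your rotor: r = 86 mm = 8.6 cm
40,141 = 11.18 × 8.6 × (N/1000)²
(N/1000)² = 40,141 / 96.148 = 417.4918
N = 1000 × √417.4918 ≈ 20,432.6

20430 RPM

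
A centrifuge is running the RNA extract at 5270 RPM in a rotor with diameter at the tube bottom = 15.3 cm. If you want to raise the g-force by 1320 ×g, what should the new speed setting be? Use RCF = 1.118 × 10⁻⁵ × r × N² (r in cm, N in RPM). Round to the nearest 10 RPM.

6570 RPM

r = 15.3 / 2 = 7.65 cm
Current RCF = 1.118 × 10⁻⁵ × 7.65 × (5270)² = 1.118 × 10⁻⁵ × 7.65 × 27,772,900 ≈ 2,375.3 × g
Target RCF = 2,375.3 + 1,320 = 3,695.3 × g
N² = 3,695.3 / (8.5527 × 10⁻⁵) = 43,206,239
N ≈ √43,206,239 ≈ 6,573.1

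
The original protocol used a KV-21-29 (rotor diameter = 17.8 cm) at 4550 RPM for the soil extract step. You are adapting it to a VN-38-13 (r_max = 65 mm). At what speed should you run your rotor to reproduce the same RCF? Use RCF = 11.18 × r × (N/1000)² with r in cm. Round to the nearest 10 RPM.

Original rotor: r = 17.8 / 2 = 8.9 cm
RCF_original = 11.18 × 8.9 × (4.55)² = 11.18 × 8.9 × 20.7025 ≈ 2,059.9 × g
Your rotor: r = 65 mm = 6.5 cm
2,059.9 = 11.18 × 6.5 × (N/1000)²
(N/1000)² = 2,059.9 / 72.67 = 28.34595
N = 1000 × √28.34595 ≈ 5,324.1

≈ 5320 RPM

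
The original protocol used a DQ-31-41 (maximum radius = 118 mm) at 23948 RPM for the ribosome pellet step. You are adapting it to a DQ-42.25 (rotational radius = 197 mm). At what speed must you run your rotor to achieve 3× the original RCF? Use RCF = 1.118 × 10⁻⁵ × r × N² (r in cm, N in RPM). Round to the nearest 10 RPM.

≈ 32100 RPM

Original rotor: r = 118 mm = 11.8 cm
RCF_original = 1.118 × 10⁻⁵ × 11.8 × (23948)² = 1.118 × 10⁻⁵ × 11.8 × 573,506,704 ≈ 75,659.3 × g
Target RCF = 3 × 75,659.3 ≈ 226,977.9 × g
Your rotor: r = 197 mm = 19.7 cm
226,977.9 = 1.118 × 10⁻⁵ × 19.7 × N²
N² = 226,977.9 / (22.0246 × 10⁻⁵) = 1,030,565,368
N ≈ √1,030,565,368 ≈ 32,102.4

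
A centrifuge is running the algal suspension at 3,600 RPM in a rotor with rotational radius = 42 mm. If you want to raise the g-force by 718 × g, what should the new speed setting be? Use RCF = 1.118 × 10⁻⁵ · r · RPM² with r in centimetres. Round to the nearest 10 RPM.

r = 42 mm = 4.2 cm
Current RCF = 1.118 × 10⁻⁵ × 4.2 × (3600)² = 1.118 × 10⁻⁵ × 4.2 × 12,960,000 ≈ 608.5 × g
Target RCF = 608.5 + 718 = 1,326.5 × g
N² = 1,326.5 / (4.6956 × 10⁻⁵) = 28,249,851
N ≈ √28,249,851 ≈ 5,315.1

N₂ ≈ 5320 RPM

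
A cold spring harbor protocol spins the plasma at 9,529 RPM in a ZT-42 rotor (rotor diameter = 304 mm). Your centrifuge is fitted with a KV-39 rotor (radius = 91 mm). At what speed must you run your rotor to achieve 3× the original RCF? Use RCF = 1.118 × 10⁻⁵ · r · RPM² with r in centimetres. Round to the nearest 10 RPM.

Original rotor: r = 304 mm / 2 = 152 mm = 15.2 cm
RCF_original = 1.118 × 10⁻⁵ × 15.2 × (9529)² = 1.118 × 10⁻⁵ × 15.2 × 90,801,841 ≈ 15,430.5 × g
Target RCF = 3 × 15,430.5 ≈ 46,291.5 × g
Your rotor: r = 91 mm = 9.1 cm
46,291.5 = 1.118 × 10⁻⁵ × 9.1 × N²
N² = 46,291.5 / (10.1738 × 10⁻⁵) = 455,006,979
N ≈ √455,006,979 ≈ 21,330.9

≈ 21330 RPM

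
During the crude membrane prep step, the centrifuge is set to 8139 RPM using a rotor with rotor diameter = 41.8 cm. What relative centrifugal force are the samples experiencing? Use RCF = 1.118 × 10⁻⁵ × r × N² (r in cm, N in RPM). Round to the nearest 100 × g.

15500 × g

r = 41.8 / 2 = 20.9 cm
RCF = 1.118 × 10⁻⁵ × 20.9 × (8139)² = 1.118 × 10⁻⁵ × 20.9 × 66,243,321 ≈ 15,478.5 × g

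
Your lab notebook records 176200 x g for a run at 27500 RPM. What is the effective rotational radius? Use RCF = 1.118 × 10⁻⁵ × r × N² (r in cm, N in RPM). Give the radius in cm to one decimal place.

20.8 cm

176200 = 1.118 × 10⁻⁵ × r × (27500)²
r = 176200 / (1.118 × 10⁻⁵ × 756,250,000) = 176200 / 8454.875 ≈ 20.840 cm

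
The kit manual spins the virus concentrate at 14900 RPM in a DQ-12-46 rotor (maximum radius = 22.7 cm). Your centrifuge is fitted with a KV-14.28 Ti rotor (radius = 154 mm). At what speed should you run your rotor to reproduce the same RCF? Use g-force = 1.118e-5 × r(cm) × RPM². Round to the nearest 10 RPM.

RCF_original = 1.118 × 10⁻⁵ × 22.7 × (14900)² = 1.118 × 10⁻⁵ × 22.7 × 222,010,000 ≈ 56,343 × g
Your rotor: r = 154 mm = 15.4 cm
56,343 = 1.118 × 10⁻⁵ × 15.4 × N²
N² = 56,343 / (17.2172 × 10⁻⁵) = 327,248,333
N ≈ √327,248,333 ≈ 18,090.0

18090 RPM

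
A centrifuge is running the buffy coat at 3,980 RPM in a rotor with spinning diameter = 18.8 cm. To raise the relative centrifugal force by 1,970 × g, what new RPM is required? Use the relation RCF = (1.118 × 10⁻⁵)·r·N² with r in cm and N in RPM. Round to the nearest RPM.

N₂ ≈ 5881 RPM

r = 18.8 / 2 = 9.4 cm
Current RCF = 1.118 × 10⁻⁵ × 9.4 × (3980)² = 1.118 × 10⁻⁵ × 9.4 × 15,840,400 ≈ 1,664.7 × g
Target RCF = 1,664.7 + 1,970 = 3,634.7 × g
N² = 3,634.7 / (10.5092 × 10⁻⁵) = 34,585,887
N ≈ √34,585,887 ≈ 5,881.0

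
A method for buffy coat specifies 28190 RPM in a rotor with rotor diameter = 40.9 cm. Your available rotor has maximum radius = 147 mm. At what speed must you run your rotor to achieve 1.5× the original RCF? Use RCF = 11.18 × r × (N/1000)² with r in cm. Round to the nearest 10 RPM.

40720 RPM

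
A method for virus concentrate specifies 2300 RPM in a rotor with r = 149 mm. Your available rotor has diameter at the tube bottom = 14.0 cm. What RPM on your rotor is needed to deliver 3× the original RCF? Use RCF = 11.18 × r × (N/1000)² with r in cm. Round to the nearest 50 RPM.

5800 RPM

Original rotor: r = 149 mm = 14.9 cm
RCF_original = 11.18 × 14.9 × (2.3)² = 11.18 × 14.9 × 5.29 ≈ 881.2 × g
Target RCF = 3 × 881.2 ≈ 2,643.6 × g
Your rotor: r = 14.0 / 2 = 7 cm
2,643.6 = 11.18 × 7 × (N/1000)²
(N/1000)² = 2,643.6 / 78.26 = 33.77971
N = 1000 × √33.77971 ≈ 5,812.0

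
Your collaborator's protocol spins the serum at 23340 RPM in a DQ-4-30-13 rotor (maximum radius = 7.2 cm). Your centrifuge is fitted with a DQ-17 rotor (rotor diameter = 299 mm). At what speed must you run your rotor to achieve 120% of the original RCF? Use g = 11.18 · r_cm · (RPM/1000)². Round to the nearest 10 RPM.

≈ 17740 RPM

RCF_original = 11.18 × 7.2 × (23.34)² = 11.18 × 7.2 × 544.7556 ≈ 43,850.6 × g
Target RCF = 1.2 × 43,850.6 ≈ 52,620.7 × g
Your rotor: r = 299 mm / 2 = 149.5 mm = 14.95 cm
52,620.7 = 11.18 × 14.95 × (N/1000)²
(N/1000)² = 52,620.7 / 167.141 = 314.8282
N = 1000 × √314.8282 ≈ 17,743.4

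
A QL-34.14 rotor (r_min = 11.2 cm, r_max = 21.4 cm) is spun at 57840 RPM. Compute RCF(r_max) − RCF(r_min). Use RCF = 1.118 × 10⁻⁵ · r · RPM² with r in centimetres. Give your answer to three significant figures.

382000 x g

ΔRCF = 1.118 × 10⁻⁵ × (r_max − r_min) × N² = 1.118 × 10⁻⁵ × 10.2 × 3,345,465,600 ≈ 381,503.5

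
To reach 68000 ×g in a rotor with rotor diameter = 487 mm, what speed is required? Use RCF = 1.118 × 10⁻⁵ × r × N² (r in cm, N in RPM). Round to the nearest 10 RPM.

r = 487 mm / 2 = 243.5 mm = 24.35 cm
68,000 = 1.118 × 10⁻⁵ × 24.35 × N²
N² = 68,000 / (27.2233 × 10⁻⁵) = 249,786,029
N ≈ √249,786,029 ≈ 15,804.6

≈ 15800 RPM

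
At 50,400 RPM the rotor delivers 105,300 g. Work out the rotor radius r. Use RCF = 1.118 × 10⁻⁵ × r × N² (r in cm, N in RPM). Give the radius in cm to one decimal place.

105300 = 1.118 × 10⁻⁵ × r × (50400)²
r = 105300 / (1.118 × 10⁻⁵ × 2,540,160,000) = 105300 / 28398.99 ≈ 3.708 cm

3.7 cm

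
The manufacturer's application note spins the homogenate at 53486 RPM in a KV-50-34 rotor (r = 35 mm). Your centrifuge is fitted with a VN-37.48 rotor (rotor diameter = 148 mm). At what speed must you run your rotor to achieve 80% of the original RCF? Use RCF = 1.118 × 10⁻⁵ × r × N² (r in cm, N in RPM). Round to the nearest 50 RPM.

Original rotor: r = 35 mm = 3.5 cm
RCF_original = 1.118 × 10⁻⁵ × 3.5 × (53486)² = 1.118 × 10⁻⁵ × 3.5 × 2,860,752,196 ≈ 111,941.2 × g
Target RCF = 0.8 × 111,941.2 ≈ 89,553 × g
Your rotor: r = 148 mm / 2 = 74 mm = 7.4 cm
89,553 = 1.118 × 10⁻⁵ × 7.4 × N²
N² = 89,553 / (8.2732 × 10⁻⁵) = 1,082,446,937
N ≈ √1,082,446,937 ≈ 32,900.6

≈ 32900 RPM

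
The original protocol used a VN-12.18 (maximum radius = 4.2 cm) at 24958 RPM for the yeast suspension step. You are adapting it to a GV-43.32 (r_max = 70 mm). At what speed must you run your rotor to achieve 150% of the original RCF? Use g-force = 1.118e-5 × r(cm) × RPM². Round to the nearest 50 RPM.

23700 RPM

RCF_original = 1.118 × 10⁻⁵ × 4.2 × (24958)² = 1.118 × 10⁻⁵ × 4.2 × 622,901,764 ≈ 29,249 × g
Target RCF = 1.5 × 29,249 ≈ 43,873.5 × g
Your rotor: r = 70 mm = 7.0 cm
43,873.5 = 1.118 × 10⁻⁵ × 7 × N²
N² = 43,873.5 / (7.826 × 10⁻⁵) = 560,612,062
N ≈ √560,612,062 ≈ 23,677.2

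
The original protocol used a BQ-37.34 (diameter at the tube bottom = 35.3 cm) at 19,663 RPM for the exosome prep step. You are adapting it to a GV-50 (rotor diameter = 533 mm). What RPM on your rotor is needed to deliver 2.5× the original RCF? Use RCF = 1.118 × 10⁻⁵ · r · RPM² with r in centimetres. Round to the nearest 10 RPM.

Original rotor: r = 35.3 / 2 = 17.65 cm
RCF_original = 1.118 × 10⁻⁵ × 17.65 × (19663)² = 1.118 × 10⁻⁵ × 17.65 × 386,633,569 ≈ 76,293.2 × g
Target RCF = 2.5 × 76,293.2 ≈ 190,733 × g
Your rotor: r = 533 mm / 2 = 266.5 mm = 26.65 cm
190,733 = 1.118 × 10⁻⁵ × 26.65 × N²
N² = 190,733 / (29.7947 × 10⁻⁵) = 640,157,478
N ≈ √640,157,478 ≈ 25,301.3

≈ 25300 RPM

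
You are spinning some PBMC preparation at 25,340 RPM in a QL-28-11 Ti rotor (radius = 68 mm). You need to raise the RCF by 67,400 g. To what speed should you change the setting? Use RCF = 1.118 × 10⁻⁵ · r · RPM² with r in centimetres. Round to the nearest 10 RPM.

r = 68 mm = 6.8 cm
Current RCF = 1.118 × 10⁻⁵ × 6.8 × (25340)² = 1.118 × 10⁻⁵ × 6.8 × 642,115,600 ≈ 48,816.2 × g
Target RCF = 48,816.2 + 67,400 = 116,216.2 × g
N² = 116,216.2 / (7.6024 × 10⁻⁵) = 1,528,677,786
N ≈ √1,528,677,786 ≈ 39,098.3

≈ 39100 RPM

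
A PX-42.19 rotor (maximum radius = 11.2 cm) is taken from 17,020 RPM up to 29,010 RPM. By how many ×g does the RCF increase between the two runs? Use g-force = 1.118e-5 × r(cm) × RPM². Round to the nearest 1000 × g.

RCF₁ = 1.118 × 10⁻⁵ × 11.2 × (17020)² = 1.118 × 10⁻⁵ × 11.2 × 289,680,400 ≈ 36,272.6 × g
RCF₂ = 1.118 × 10⁻⁵ × 11.2 × (29010)² = 1.118 × 10⁻⁵ × 11.2 × 841,580,100 ≈ 105,379.3 × g
Increase = 105,379.3 − 36,272.6 = 69,106.7

69000 ×g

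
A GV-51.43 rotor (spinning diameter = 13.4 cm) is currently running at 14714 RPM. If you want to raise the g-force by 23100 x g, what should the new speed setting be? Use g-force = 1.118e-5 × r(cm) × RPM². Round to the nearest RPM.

r = 13.4 / 2 = 6.7 cm
Current RCF = 1.118 × 10⁻⁵ × 6.7 × (14714)² = 1.118 × 10⁻⁵ × 6.7 × 216,501,796 ≈ 16,217.3 × g
Target RCF = 16,217.3 + 23,100 = 39,317.3 × g
N² = 39,317.3 / (7.4906 × 10⁻⁵) = 524,888,527
N ≈ √524,888,527 ≈ 22,910.4

22910 RPM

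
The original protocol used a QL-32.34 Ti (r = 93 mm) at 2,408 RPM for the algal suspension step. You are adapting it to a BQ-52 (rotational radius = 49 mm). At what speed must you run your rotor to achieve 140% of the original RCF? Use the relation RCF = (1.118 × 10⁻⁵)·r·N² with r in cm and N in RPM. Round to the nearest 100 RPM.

3900 RPM

Original rotor: r = 93 mm = 9.3 cm
RCF_original = 1.118 × 10⁻⁵ × 9.3 × (2408)² = 1.118 × 10⁻⁵ × 9.3 × 5,798,464 ≈ 602.9 × g
Target RCF = 1.4 × 602.9 ≈ 844.1 × g
Your rotor: r = 49 mm = 4.9 cm
844.1 = 1.118 × 10⁻⁵ × 4.9 × N²
N² = 844.1 / (5.4782 × 10⁻⁵) = 15,408,346
N ≈ √15,408,346 ≈ 3,925.3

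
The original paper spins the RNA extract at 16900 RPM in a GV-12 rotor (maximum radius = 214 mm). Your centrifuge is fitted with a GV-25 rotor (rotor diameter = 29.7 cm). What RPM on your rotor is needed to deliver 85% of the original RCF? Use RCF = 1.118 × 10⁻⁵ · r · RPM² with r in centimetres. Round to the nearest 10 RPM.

Original rotor: r = 214 mm = 21.4 cm
RCF_original = 1.118 × 10⁻⁵ × 21.4 × (16900)² = 1.118 × 10⁻⁵ × 21.4 × 285,610,000 ≈ 68,332.8 × g
Target RCF = 0.85 × 68,332.8 ≈ 58,082.9 × g
Your rotor: r = 29.7 / 2 = 14.85 cm
58,082.9 = 1.118 × 10⁻⁵ × 14.85 × N²
N² = 58,082.9 / (16.6023 × 10⁻⁵) = 349,848,515
N ≈ √349,848,515 ≈ 18,704.2

18700 RPM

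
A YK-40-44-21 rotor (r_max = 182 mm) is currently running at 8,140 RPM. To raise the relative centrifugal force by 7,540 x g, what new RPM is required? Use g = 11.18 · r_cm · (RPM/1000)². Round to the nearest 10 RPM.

≈ 10160 RPM

r = 182 mm = 18.2 cm
Current RCF = 11.18 × 18.2 × (8.14)² = 11.18 × 18.2 × 66.2596 ≈ 13,482.2 × g
Target RCF = 13,482.2 + 7,540 = 21,022.2 × g
(N/1000)² = 21,022.2 / 203.476 = 103.3154
N = 1000 × √103.3154 ≈ 10,164.4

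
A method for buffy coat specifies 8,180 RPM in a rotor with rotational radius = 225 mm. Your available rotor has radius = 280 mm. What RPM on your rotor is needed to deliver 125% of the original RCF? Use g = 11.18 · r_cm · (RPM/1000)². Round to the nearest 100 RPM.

8200 RPM

Original rotor: r = 225 mm = 22.5 cm
RCF = 11.18 × r × (N/1000)²
RCF_original = 11.18 × 22.5 × (8.18)² = 11.18 × 22.5 × 66.9124 ≈ 16,831.8 × g
Target RCF = 1.25 × 16,831.8 ≈ 21,039.8 × g
Your rotor: r = 280 mm = 28.0 cm
21,039.8 = 11.18 × 28 × (N/1000)²
(N/1000)² = 21,039.8 / 313.04 = 67.21122
N = 1000 × √67.21122 ≈ 8,198.2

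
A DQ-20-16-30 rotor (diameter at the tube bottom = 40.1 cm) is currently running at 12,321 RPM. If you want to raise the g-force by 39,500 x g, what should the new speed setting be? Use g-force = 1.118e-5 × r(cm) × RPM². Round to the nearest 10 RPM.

18110 RPM

r = 40.1 / 2 = 20.05 cm
Current RCF = 1.118 × 10⁻⁵ × 20.05 × (12321)² = 1.118 × 10⁻⁵ × 20.05 × 151,807,041 ≈ 34,028.9 × g
Target RCF = 34,028.9 + 39,500 = 73,528.9 × g
N² = 73,528.9 / (22.4159 × 10⁻⁵) = 328,021,181
N ≈ √328,021,181 ≈ 18,111.4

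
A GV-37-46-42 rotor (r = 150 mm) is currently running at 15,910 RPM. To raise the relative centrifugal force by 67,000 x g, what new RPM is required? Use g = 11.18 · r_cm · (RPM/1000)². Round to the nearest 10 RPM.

≈ 25550 RPM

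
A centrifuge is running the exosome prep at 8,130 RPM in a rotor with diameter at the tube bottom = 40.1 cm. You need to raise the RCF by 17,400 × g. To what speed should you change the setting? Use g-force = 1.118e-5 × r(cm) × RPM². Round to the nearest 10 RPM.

r = 40.1 / 2 = 20.05 cm
Current RCF = 1.118 × 10⁻⁵ × 20.05 × (8130)² = 1.118 × 10⁻⁵ × 20.05 × 66,096,900 ≈ 14,816.2 × g
Target RCF = 14,816.2 + 17,400 = 32,216.2 × g
N² = 32,216.2 / (22.4159 × 10⁻⁵) = 143,720,306
N ≈ √143,720,306 ≈ 11,988.3

11990 RPM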